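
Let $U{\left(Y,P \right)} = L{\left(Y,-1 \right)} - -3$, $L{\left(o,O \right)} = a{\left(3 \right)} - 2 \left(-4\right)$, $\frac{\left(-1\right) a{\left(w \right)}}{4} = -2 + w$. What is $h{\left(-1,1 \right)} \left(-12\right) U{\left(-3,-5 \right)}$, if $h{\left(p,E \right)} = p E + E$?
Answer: $0$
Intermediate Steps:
$a{\left(w \right)} = 8 - 4 w$ ($a{\left(w \right)} = - 4 \left(-2 + w\right) = 8 - 4 w$)
$h{\left(p,E \right)} = E + E p$ ($h{\left(p,E \right)} = E p + E = E + E p$)
$L{\left(o,O \right)} = 4$ ($L{\left(o,O \right)} = \left(8 - 12\right) - 2 \left(-4\right) = \left(8 - 12\right) - -8 = -4 + 8 = 4$)
$U{\left(Y,P \right)} = 7$ ($U{\left(Y,P \right)} = 4 - -3 = 4 + 3 = 7$)
$h{\left(-1,1 \right)} \left(-12\right) U{\left(-3,-5 \right)} = 1 \left(1 - 1\right) \left(-12\right) 7 = 1 \cdot 0 \left(-12\right) 7 = 0 \left(-12\right) 7 = 0 \cdot 7 = 0$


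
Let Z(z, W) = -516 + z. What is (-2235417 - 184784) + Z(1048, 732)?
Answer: -2419669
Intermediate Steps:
(-2235417 - 184784) + Z(1048, 732) = (-2235417 - 184784) + (-516 + 1048) = -2420201 + 532 = -2419669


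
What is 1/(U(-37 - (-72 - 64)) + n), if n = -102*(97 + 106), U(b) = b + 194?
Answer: -1/20413 ≈ -4.8988e-5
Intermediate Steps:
U(b) = 194 + b
n = -20706 (n = -102*203 = -20706)
1/(U(-37 - (-72 - 64)) + n) = 1/((194 + (-37 - (-72 - 64))) - 20706) = 1/((194 + (-37 - 1*(-136))) - 20706) = 1/((194 + (-37 + 136)) - 20706) = 1/((194 + 99) - 20706) = 1/(293 - 20706) = 1/(-20413) = -1/20413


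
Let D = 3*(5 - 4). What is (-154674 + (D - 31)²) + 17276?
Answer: -136614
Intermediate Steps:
D = 3 (D = 3*1 = 3)
(-154674 + (D - 31)²) + 17276 = (-154674 + (3 - 31)²) + 17276 = (-154674 + (-28)²) + 17276 = (-154674 + 784) + 17276 = -153890 + 17276 = -136614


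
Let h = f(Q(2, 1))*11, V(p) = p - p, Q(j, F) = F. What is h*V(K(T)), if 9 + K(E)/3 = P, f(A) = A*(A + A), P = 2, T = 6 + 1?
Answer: 0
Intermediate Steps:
T = 7
f(A) = 2*A² (f(A) = A*(2*A) = 2*A²)
K(E) = -21 (K(E) = -27 + 3*2 = -27 + 6 = -21)
V(p) = 0
h = 22 (h = (2*1²)*11 = (2*1)*11 = 2*11 = 22)
h*V(K(T)) = 22*0 = 0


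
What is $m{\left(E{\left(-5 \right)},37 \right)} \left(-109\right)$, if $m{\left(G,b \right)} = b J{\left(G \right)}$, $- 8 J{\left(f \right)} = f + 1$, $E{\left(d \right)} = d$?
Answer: $- \frac{4033}{2} \approx -2016.5$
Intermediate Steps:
$J{\left(f \right)} = - \frac{1}{8} - \frac{f}{8}$ ($J{\left(f \right)} = - \frac{f + 1}{8} = - \frac{1 + f}{8} = - \frac{1}{8} - \frac{f}{8}$)
$m{\left(G,b \right)} = b \left(- \frac{1}{8} - \frac{G}{8}\right)$
$m{\left(E{\left(-5 \right)},37 \right)} \left(-109\right) = \left(- \frac{1}{8}\right) 37 \left(1 - 5\right) \left(-109\right) = \left(- \frac{1}{8}\right) 37 \left(-4\right) \left(-109\right) = \frac{37}{2} \left(-109\right) = - \frac{4033}{2}$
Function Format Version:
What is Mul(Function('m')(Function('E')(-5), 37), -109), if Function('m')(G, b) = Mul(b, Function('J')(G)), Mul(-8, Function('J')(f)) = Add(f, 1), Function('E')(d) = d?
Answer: Rational(-4033, 2) ≈ -2016.5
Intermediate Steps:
Function('J')(f) = Add(Rational(-1, 8), Mul(Rational(-1, 8), f)) (Function('J')(f) = Mul(Rational(-1, 8), Add(f, 1)) = Mul(Rational(-1, 8), Add(1, f)) = Add(Rational(-1, 8), Mul(Rational(-1, 8), f)))
Function('m')(G, b) = Mul(b, Add(Rational(-1, 8), Mul(Rational(-1, 8), G)))
Mul(Function('m')(Function('E')(-5), 37), -109) = Mul(Mul(Rational(-1, 8), 37, Add(1, -5)), -109) = Mul(Mul(Rational(-1, 8), 37, -4), -109) = Mul(Rational(37, 2), -109) = Rational(-4033, 2)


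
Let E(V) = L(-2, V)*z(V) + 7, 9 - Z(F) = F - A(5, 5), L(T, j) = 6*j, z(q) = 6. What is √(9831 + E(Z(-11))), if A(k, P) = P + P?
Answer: √10918 ≈ 104.49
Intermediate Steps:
A(k, P) = 2*P
Z(F) = 19 - F (Z(F) = 9 - (F - 2*5) = 9 - (F - 1*10) = 9 - (F - 10) = 9 - (-10 + F) = 9 + (10 - F) = 19 - F)
E(V) = 7 + 36*V (E(V) = (6*V)*6 + 7 = 36*V + 7 = 7 + 36*V)
√(9831 + E(Z(-11))) = √(9831 + (7 + 36*(19 - 1*(-11)))) = √(9831 + (7 + 36*(19 + 11))) = √(9831 + (7 + 36*30)) = √(9831 + (7 + 1080)) = √(9831 + 1087) = √10918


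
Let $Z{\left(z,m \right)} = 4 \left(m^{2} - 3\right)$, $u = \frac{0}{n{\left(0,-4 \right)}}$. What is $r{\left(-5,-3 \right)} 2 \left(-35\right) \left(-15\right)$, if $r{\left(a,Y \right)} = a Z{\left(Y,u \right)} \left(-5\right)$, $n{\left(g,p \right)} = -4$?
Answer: $-315000$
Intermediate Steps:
$u = 0$ ($u = \frac{0}{-4} = 0 \left(- \frac{1}{4}\right) = 0$)
$Z{\left(z,m \right)} = -12 + 4 m^{2}$ ($Z{\left(z,m \right)} = 4 \left(-3 + m^{2}\right) = -12 + 4 m^{2}$)
$r{\left(a,Y \right)} = 60 a$ ($r{\left(a,Y \right)} = a \left(-12 + 4 \cdot 0^{2}\right) \left(-5\right) = a \left(-12 + 4 \cdot 0\right) \left(-5\right) = a \left(-12 + 0\right) \left(-5\right) = a \left(-12\right) \left(-5\right) = - 12 a \left(-5\right) = 60 a$)
$r{\left(-5,-3 \right)} 2 \left(-35\right) \left(-15\right) = 60 \left(-5\right) 2 \left(-35\right) \left(-15\right) = \left(-300\right) 2 \left(-35\right) \left(-15\right) = \left(-600\right) \left(-35\right) \left(-15\right) = 21000 \left(-15\right) = -315000$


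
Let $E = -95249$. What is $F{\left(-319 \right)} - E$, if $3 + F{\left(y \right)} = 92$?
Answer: $95338$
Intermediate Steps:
$F{\left(y \right)} = 89$ ($F{\left(y \right)} = -3 + 92 = 89$)
$F{\left(-319 \right)} - E = 89 - -95249 = 89 + 95249 = 95338$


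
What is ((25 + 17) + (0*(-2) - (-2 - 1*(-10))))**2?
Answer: 1156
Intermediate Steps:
((25 + 17) + (0*(-2) - (-2 - 1*(-10))))**2 = (42 + (0 - (-2 + 10)))**2 = (42 + (0 - 1*8))**2 = (42 + (0 - 8))**2 = (42 - 8)**2 = 34**2 = 1156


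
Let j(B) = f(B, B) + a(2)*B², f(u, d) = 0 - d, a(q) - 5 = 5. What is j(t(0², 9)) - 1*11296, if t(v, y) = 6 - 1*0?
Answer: -10942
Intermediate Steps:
a(q) = 10 (a(q) = 5 + 5 = 10)
f(u, d) = -d
t(v, y) = 6 (t(v, y) = 6 + 0 = 6)
j(B) = -B + 10*B²
j(t(0², 9)) - 1*11296 = 6*(-1 + 10*6) - 1*11296 = 6*(-1 + 60) - 11296 = 6*59 - 11296 = 354 - 11296 = -10942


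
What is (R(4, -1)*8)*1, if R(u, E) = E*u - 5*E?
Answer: 8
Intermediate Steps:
R(u, E) = -5*E + E*u
(R(4, -1)*8)*1 = (-(-5 + 4)*8)*1 = (-1*(-1)*8)*1 = (1*8)*1 = 8*1 = 8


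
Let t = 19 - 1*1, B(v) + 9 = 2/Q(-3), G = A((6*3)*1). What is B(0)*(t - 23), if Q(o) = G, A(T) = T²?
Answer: 7285/162 ≈ 44.969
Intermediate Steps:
G = 324 (G = ((6*3)*1)² = (18*1)² = 18² = 324)
Q(o) = 324
B(v) = -1457/162 (B(v) = -9 + 2/324 = -9 + 2*(1/324) = -9 + 1/162 = -1457/162)
t = 18 (t = 19 - 1 = 18)
B(0)*(t - 23) = -1457*(18 - 23)/162 = -1457/162*(-5) = 7285/162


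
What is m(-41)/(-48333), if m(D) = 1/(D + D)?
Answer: 1/3963306 ≈ 2.5231e-7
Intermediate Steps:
m(D) = 1/(2*D)
m(-41)/(-48333) = ((½)/(-41))/(-48333) = ((½)*(-1/41))*(-1/48333) = -1/82*(-1/48333) = 1/3963306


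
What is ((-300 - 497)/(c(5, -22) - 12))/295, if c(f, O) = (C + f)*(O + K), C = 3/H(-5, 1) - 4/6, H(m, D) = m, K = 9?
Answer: 2391/53572 ≈ 0.044632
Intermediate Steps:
C = -19/15 (C = 3/(-5) - 4/6 = 3*(-⅕) - 4*⅙ = -⅗ - ⅔ = -19/15 ≈ -1.2667)
c(f, O) = (9 + O)*(-19/15 + f) (c(f, O) = (-19/15 + f)*(O + 9) = (-19/15 + f)*(9 + O) = (9 + O)*(-19/15 + f))
((-300 - 497)/(c(5, -22) - 12))/295 = ((-300 - 497)/((-57/5 + 9*5 - 19/15*(-22) - 22*5) - 12))/295 = -797/((-57/5 + 45 + 418/15 - 110) - 12)*(1/295) = -797/(-728/15 - 12)*(1/295) = -797/(-908/15)*(1/295) = -797*(-15/908)*(1/295) = (11955/908)*(1/295) = 2391/53572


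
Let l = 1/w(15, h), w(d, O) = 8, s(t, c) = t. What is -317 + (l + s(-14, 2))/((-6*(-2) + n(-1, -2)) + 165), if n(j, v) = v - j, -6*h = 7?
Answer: -446447/1408 ≈ -317.08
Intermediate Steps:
h = -7/6 (h = -⅙*7 = -7/6 ≈ -1.1667)
l = ⅛ (l = 1/8 = ⅛ ≈ 0.12500)
-317 + (l + s(-14, 2))/((-6*(-2) + n(-1, -2)) + 165) = -317 + (⅛ - 14)/((-6*(-2) + (-2 - 1*(-1))) + 165) = -317 - 111/(8*((12 + (-2 + 1)) + 165)) = -317 - 111/(8*((12 - 1) + 165)) = -317 - 111/(8*(11 + 165)) = -317 - 111/8/176 = -317 - 111/8*1/176 = -317 - 111/1408 = -446447/1408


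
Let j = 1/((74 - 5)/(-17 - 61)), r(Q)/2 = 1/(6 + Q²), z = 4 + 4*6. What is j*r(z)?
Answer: -26/9085 ≈ -0.0028619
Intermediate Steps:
z = 28 (z = 4 + 24 = 28)
r(Q) = 2/(6 + Q²)
j = -26/23 (j = 1/(69/(-78)) = 1/(69*(-1/78)) = 1/(-23/26) = -26/23 ≈ -1.1304)
j*r(z) = -52/(23*(6 + 28²)) = -52/(23*(6 + 784)) = -52/(23*790) = -26/23*1/395 = -26/9085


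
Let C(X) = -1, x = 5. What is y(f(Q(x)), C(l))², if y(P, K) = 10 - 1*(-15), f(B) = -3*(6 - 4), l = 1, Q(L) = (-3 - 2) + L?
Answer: 625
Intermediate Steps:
Q(L) = -5 + L
f(B) = -6 (f(B) = -3*2 = -6)
y(P, K) = 25 (y(P, K) = 10 + 15 = 25)
y(f(Q(x)), C(l))² = 25² = 625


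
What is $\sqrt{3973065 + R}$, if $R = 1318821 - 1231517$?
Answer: $\sqrt{4060369} \approx 2015.0$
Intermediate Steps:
$R = 87304$
$\sqrt{3973065 + R} = \sqrt{3973065 + 87304} = \sqrt{4060369}$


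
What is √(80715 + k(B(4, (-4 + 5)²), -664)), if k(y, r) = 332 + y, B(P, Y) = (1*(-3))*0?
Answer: √81047 ≈ 284.69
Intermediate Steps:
B(P, Y) = 0 (B(P, Y) = -3*0 = 0)
√(80715 + k(B(4, (-4 + 5)²), -664)) = √(80715 + (332 + 0)) = √(80715 + 332) = √81047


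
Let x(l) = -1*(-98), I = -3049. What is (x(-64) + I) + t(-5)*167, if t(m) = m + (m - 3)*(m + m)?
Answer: 9574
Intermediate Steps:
x(l) = 98
t(m) = m + 2*m*(-3 + m) (t(m) = m + (-3 + m)*(2*m) = m + 2*m*(-3 + m))
(x(-64) + I) + t(-5)*167 = (98 - 3049) - 5*(-5 + 2*(-5))*167 = -2951 - 5*(-5 - 10)*167 = -2951 - 5*(-15)*167 = -2951 + 75*167 = -2951 + 12525 = 9574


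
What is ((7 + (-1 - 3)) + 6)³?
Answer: 729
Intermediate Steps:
((7 + (-1 - 3)) + 6)³ = ((7 - 4) + 6)³ = (3 + 6)³ = 9³ = 729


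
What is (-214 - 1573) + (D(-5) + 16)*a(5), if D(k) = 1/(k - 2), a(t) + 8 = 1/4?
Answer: -53477/28 ≈ -1909.9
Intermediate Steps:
a(t) = -31/4 (a(t) = -8 + 1/4 = -8 + ¼ = -31/4)
D(k) = 1/(-2 + k)
(-214 - 1573) + (D(-5) + 16)*a(5) = (-214 - 1573) + (1/(-2 - 5) + 16)*(-31/4) = -1787 + (1/(-7) + 16)*(-31/4) = -1787 + (-⅐ + 16)*(-31/4) = -1787 + (111/7)*(-31/4) = -1787 - 3441/28 = -53477/28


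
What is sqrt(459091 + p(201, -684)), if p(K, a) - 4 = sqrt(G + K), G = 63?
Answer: sqrt(459095 + 2*sqrt(66)) ≈ 677.58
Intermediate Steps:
p(K, a) = 4 + sqrt(63 + K)
sqrt(459091 + p(201, -684)) = sqrt(459091 + (4 + sqrt(63 + 201))) = sqrt(459091 + (4 + sqrt(264))) = sqrt(459091 + (4 + 2*sqrt(66))) = sqrt(459095 + 2*sqrt(66))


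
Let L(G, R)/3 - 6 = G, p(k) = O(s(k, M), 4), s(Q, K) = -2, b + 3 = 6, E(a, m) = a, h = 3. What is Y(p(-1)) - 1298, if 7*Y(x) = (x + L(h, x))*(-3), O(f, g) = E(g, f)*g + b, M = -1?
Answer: -9224/7 ≈ -1317.7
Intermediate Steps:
b = 3 (b = -3 + 6 = 3)
O(f, g) = 3 + g² (O(f, g) = g*g + 3 = g² + 3 = 3 + g²)
p(k) = 19 (p(k) = 3 + 4² = 3 + 16 = 19)
L(G, R) = 18 + 3*G
Y(x) = -81/7 - 3*x/7 (Y(x) = ((x + (18 + 3*3))*(-3))/7 = ((x + (18 + 9))*(-3))/7 = ((x + 27)*(-3))/7 = ((27 + x)*(-3))/7 = (-81 - 3*x)/7 = -81/7 - 3*x/7)
Y(p(-1)) - 1298 = (-81/7 - 3/7*19) - 1298 = (-81/7 - 57/7) - 1298 = -138/7 - 1298 = -9224/7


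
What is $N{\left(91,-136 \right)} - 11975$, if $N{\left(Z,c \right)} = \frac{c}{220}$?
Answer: $- \frac{658659}{55} \approx -11976.0$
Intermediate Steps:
$N{\left(Z,c \right)} = \frac{c}{220}$ ($N{\left(Z,c \right)} = c \frac{1}{220} = \frac{c}{220}$)
$N{\left(91,-136 \right)} - 11975 = \frac{1}{220} \left(-136\right) - 11975 = - \frac{34}{55} - 11975 = - \frac{658659}{55}$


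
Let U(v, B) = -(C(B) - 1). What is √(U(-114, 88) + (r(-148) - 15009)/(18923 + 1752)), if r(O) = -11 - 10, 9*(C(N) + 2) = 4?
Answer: √281390885/12405 ≈ 1.3523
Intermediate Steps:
C(N) = -14/9 (C(N) = -2 + (⅑)*4 = -2 + 4/9 = -14/9)
r(O) = -21
U(v, B) = 23/9 (U(v, B) = -(-14/9 - 1) = -1*(-23/9) = 23/9)
√(U(-114, 88) + (r(-148) - 15009)/(18923 + 1752)) = √(23/9 + (-21 - 15009)/(18923 + 1752)) = √(23/9 - 15030/20675) = √(23/9 - 15030*1/20675) = √(23/9 - 3006/4135) = √(68051/37215) = √281390885/12405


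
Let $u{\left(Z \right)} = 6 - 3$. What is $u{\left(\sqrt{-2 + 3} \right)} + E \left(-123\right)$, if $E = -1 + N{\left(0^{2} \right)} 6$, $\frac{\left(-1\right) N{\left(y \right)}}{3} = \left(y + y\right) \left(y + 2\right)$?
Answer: $126$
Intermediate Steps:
$N{\left(y \right)} = - 6 y \left(2 + y\right)$ ($N{\left(y \right)} = - 3 \left(y + y\right) \left(y + 2\right) = - 3 \cdot 2 y \left(2 + y\right) = - 6 y \left(2 + y\right)$)
$u{\left(Z \right)} = 3$
$E = -1$ ($E = -1 + - 6 \cdot 0^{2} \left(2 + 0^{2}\right) 6 = -1 + \left(-6\right) 0 \left(2 + 0\right) 6 = -1 + \left(-6\right) 0 \cdot 2 \cdot 6 = -1 + 0 \cdot 6 = -1 + 0 = -1$)
$u{\left(\sqrt{-2 + 3} \right)} + E \left(-123\right) = 3 - -123 = 3 + 123 = 126$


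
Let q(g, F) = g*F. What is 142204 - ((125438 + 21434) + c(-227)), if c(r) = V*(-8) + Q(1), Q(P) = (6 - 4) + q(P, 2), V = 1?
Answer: -4664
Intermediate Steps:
q(g, F) = F*g
Q(P) = 2 + 2*P (Q(P) = (6 - 4) + 2*P = 2 + 2*P)
c(r) = -4 (c(r) = 1*(-8) + (2 + 2*1) = -8 + (2 + 2) = -8 + 4 = -4)
142204 - ((125438 + 21434) + c(-227)) = 142204 - ((125438 + 21434) - 4) = 142204 - (146872 - 4) = 142204 - 1*146868 = 142204 - 146868 = -4664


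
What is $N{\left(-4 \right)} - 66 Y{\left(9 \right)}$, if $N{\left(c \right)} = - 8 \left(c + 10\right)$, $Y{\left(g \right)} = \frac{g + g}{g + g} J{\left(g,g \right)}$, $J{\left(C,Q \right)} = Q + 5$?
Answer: $-972$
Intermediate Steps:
$J{\left(C,Q \right)} = 5 + Q$
$Y{\left(g \right)} = 5 + g$ ($Y{\left(g \right)} = \frac{g + g}{g + g} \left(5 + g\right) = \frac{2 g}{2 g} \left(5 + g\right) = 2 g \frac{1}{2 g} \left(5 + g\right) = 1 \left(5 + g\right) = 5 + g$)
$N{\left(c \right)} = -80 - 8 c$ ($N{\left(c \right)} = - 8 \left(10 + c\right) = -80 - 8 c$)
$N{\left(-4 \right)} - 66 Y{\left(9 \right)} = \left(-80 - -32\right) - 66 \left(5 + 9\right) = \left(-80 + 32\right) - 924 = -48 - 924 = -972$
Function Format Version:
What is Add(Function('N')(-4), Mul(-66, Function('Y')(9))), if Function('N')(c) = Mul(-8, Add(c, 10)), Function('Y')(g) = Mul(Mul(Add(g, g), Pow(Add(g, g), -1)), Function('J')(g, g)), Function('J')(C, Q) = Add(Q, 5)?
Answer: -972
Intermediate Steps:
Function('J')(C, Q) = Add(5, Q)
Function('Y')(g) = Add(5, g) (Function('Y')(g) = Mul(Mul(Add(g, g), Pow(Add(g, g), -1)), Add(5, g)) = Mul(Mul(Mul(2, g), Pow(Mul(2, g), -1)), Add(5, g)) = Mul(Mul(Mul(2, g), Mul(Rational(1, 2), Pow(g, -1))), Add(5, g)) = Mul(1, Add(5, g)) = Add(5, g))
Function('N')(c) = Add(-80, Mul(-8, c)) (Function('N')(c) = Mul(-8, Add(10, c)) = Add(-80, Mul(-8, c)))
Add(Function('N')(-4), Mul(-66, Function('Y')(9))) = Add(Add(-80, Mul(-8, -4)), Mul(-66, Add(5, 9))) = Add(Add(-80, 32), Mul(-66, 14)) = Add(-48, -924) = -972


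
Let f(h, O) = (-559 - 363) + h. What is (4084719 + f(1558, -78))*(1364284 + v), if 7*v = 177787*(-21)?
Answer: 3394615432665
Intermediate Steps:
f(h, O) = -922 + h
v = -533361 (v = (177787*(-21))/7 = (⅐)*(-3733527) = -533361)
(4084719 + f(1558, -78))*(1364284 + v) = (4084719 + (-922 + 1558))*(1364284 - 533361) = (4084719 + 636)*830923 = 4085355*830923 = 3394615432665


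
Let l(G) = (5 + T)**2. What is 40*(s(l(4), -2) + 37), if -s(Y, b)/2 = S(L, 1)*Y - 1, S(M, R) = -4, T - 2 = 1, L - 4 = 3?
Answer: 22040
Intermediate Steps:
L = 7 (L = 4 + 3 = 7)
T = 3 (T = 2 + 1 = 3)
l(G) = 64 (l(G) = (5 + 3)**2 = 8**2 = 64)
s(Y, b) = 2 + 8*Y (s(Y, b) = -2*(-4*Y - 1) = -2*(-1 - 4*Y) = 2 + 8*Y)
40*(s(l(4), -2) + 37) = 40*((2 + 8*64) + 37) = 40*((2 + 512) + 37) = 40*(514 + 37) = 40*551 = 22040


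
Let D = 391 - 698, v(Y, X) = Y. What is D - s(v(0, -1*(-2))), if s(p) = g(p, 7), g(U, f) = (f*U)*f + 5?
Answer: -312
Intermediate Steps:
g(U, f) = 5 + U*f**2 (g(U, f) = (U*f)*f + 5 = U*f**2 + 5 = 5 + U*f**2)
D = -307
s(p) = 5 + 49*p (s(p) = 5 + p*7**2 = 5 + p*49 = 5 + 49*p)
D - s(v(0, -1*(-2))) = -307 - (5 + 49*0) = -307 - (5 + 0) = -307 - 1*5 = -307 - 5 = -312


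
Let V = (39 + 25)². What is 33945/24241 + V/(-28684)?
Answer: 218596811/173832211 ≈ 1.2575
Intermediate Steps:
V = 4096 (V = 64² = 4096)
33945/24241 + V/(-28684) = 33945/24241 + 4096/(-28684) = 33945*(1/24241) + 4096*(-1/28684) = 33945/24241 - 1024/7171 = 218596811/173832211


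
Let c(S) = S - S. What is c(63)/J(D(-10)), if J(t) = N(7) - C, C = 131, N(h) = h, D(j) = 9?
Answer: 0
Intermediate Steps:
c(S) = 0
J(t) = -124 (J(t) = 7 - 1*131 = 7 - 131 = -124)
c(63)/J(D(-10)) = 0/(-124) = 0*(-1/124) = 0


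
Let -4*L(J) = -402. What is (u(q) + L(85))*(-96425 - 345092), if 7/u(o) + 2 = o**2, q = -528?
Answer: -883588986869/19913 ≈ -4.4372e+7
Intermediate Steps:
L(J) = 201/2 (L(J) = -1/4*(-402) = 201/2)
u(o) = 7/(-2 + o**2)
(u(q) + L(85))*(-96425 - 345092) = (7/(-2 + (-528)**2) + 201/2)*(-96425 - 345092) = (7/(-2 + 278784) + 201/2)*(-441517) = (7/278782 + 201/2)*(-441517) = (7*(1/278782) + 201/2)*(-441517) = (1/39826 + 201/2)*(-441517) = (2001257/19913)*(-441517) = -883588986869/19913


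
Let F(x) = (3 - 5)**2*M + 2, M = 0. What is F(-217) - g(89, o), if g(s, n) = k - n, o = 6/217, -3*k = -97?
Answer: -19729/651 ≈ -30.306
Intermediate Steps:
k = 97/3 (k = -1/3*(-97) = 97/3 ≈ 32.333)
o = 6/217 (o = 6*(1/217) = 6/217 ≈ 0.027650)
F(x) = 2 (F(x) = (3 - 5)**2*0 + 2 = (-2)**2*0 + 2 = 4*0 + 2 = 0 + 2 = 2)
g(s, n) = 97/3 - n
F(-217) - g(89, o) = 2 - (97/3 - 1*6/217) = 2 - (97/3 - 6/217) = 2 - 1*21031/651 = 2 - 21031/651 = -19729/651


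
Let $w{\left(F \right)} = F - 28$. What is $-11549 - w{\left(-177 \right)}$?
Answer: $-11344$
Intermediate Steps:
$w{\left(F \right)} = -28 + F$ ($w{\left(F \right)} = F - 28 = -28 + F$)
$-11549 - w{\left(-177 \right)} = -11549 - \left(-28 - 177\right) = -11549 - -205 = -11549 + 205 = -11344$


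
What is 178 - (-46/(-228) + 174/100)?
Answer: 250883/1425 ≈ 176.06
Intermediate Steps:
178 - (-46/(-228) + 174/100) = 178 - (-46*(-1/228) + 174*(1/100)) = 178 - (23/114 + 87/50) = 178 - 1*2767/1425 = 178 - 2767/1425 = 250883/1425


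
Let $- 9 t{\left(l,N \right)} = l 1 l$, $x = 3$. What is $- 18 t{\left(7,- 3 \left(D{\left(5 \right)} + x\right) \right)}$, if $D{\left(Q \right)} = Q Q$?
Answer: $98$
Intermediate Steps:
$D{\left(Q \right)} = Q^{2}$
$t{\left(l,N \right)} = - \frac{l^{2}}{9}$ ($t{\left(l,N \right)} = - \frac{l 1 l}{9} = - \frac{l l}{9} = - \frac{l^{2}}{9}$)
$- 18 t{\left(7,- 3 \left(D{\left(5 \right)} + x\right) \right)} = - 18 \left(- \frac{7^{2}}{9}\right) = - 18 \left(\left(- \frac{1}{9}\right) 49\right) = \left(-18\right) \left(- \frac{49}{9}\right) = 98$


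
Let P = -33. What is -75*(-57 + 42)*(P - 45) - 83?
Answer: -87833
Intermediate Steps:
-75*(-57 + 42)*(P - 45) - 83 = -75*(-57 + 42)*(-33 - 45) - 83 = -(-1125)*(-78) - 83 = -75*1170 - 83 = -87750 - 83 = -87833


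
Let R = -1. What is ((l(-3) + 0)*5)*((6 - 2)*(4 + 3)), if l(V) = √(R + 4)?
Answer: 140*√3 ≈ 242.49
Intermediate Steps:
l(V) = √3 (l(V) = √(-1 + 4) = √3)
((l(-3) + 0)*5)*((6 - 2)*(4 + 3)) = ((√3 + 0)*5)*((6 - 2)*(4 + 3)) = (√3*5)*(4*7) = (5*√3)*28 = 140*√3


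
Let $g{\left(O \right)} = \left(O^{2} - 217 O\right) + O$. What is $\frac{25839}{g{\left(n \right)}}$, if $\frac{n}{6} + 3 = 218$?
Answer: $\frac{2871}{153940} \approx 0.01865$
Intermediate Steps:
$n = 1290$ ($n = -18 + 6 \cdot 218 = -18 + 1308 = 1290$)
$g{\left(O \right)} = O^{2} - 216 O$
$\frac{25839}{g{\left(n \right)}} = \frac{25839}{1290 \left(-216 + 1290\right)} = \frac{25839}{1290 \cdot 1074} = \frac{25839}{1385460} = 25839 \cdot \frac{1}{1385460} = \frac{2871}{153940}$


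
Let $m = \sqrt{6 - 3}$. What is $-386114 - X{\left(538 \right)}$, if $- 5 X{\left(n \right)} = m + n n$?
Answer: $- \frac{1641126}{5} + \frac{\sqrt{3}}{5} \approx -3.2823 \cdot 10^{5}$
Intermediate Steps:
$m = \sqrt{3} \approx 1.732$
$X{\left(n \right)} = - \frac{\sqrt{3}}{5} - \frac{n^{2}}{5}$ ($X{\left(n \right)} = - \frac{\sqrt{3} + n n}{5} = - \frac{\sqrt{3} + n^{2}}{5} = - \frac{\sqrt{3}}{5} - \frac{n^{2}}{5}$)
$-386114 - X{\left(538 \right)} = -386114 - \left(- \frac{\sqrt{3}}{5} - \frac{538^{2}}{5}\right) = -386114 - \left(- \frac{\sqrt{3}}{5} - \frac{289444}{5}\right) = -386114 - \left(- \frac{289444}{5} - \frac{\sqrt{3}}{5}\right) = -386114 + \left(\frac{289444}{5} + \frac{\sqrt{3}}{5}\right) = - \frac{1641126}{5} + \frac{\sqrt{3}}{5}$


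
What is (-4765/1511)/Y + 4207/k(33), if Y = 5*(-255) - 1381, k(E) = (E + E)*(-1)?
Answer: -8441642611/132436128 ≈ -63.741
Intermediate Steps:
k(E) = -2*E (k(E) = (2*E)*(-1) = -2*E)
Y = -2656 (Y = -1275 - 1381 = -2656)
(-4765/1511)/Y + 4207/k(33) = -4765/1511/(-2656) + 4207/((-2*33)) = -4765*1/1511*(-1/2656) + 4207/(-66) = -4765/1511*(-1/2656) + 4207*(-1/66) = 4765/4013216 - 4207/66 = -8441642611/132436128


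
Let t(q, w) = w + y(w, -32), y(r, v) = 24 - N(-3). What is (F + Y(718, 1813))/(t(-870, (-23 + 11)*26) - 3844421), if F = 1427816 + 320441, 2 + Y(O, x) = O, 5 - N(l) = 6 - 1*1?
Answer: -1748973/3844709 ≈ -0.45490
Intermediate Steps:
N(l) = 0 (N(l) = 5 - (6 - 1*1) = 5 - (6 - 1) = 5 - 1*5 = 5 - 5 = 0)
Y(O, x) = -2 + O
F = 1748257
y(r, v) = 24 (y(r, v) = 24 - 1*0 = 24 + 0 = 24)
t(q, w) = 24 + w (t(q, w) = w + 24 = 24 + w)
(F + Y(718, 1813))/(t(-870, (-23 + 11)*26) - 3844421) = (1748257 + (-2 + 718))/((24 + (-23 + 11)*26) - 3844421) = (1748257 + 716)/((24 - 12*26) - 3844421) = 1748973/((24 - 312) - 3844421) = 1748973/(-288 - 3844421) = 1748973/(-3844709) = 1748973*(-1/3844709) = -1748973/3844709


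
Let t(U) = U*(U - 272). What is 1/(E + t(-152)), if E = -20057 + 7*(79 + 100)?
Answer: 1/45644 ≈ 2.1909e-5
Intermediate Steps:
t(U) = U*(-272 + U)
E = -18804 (E = -20057 + 7*179 = -20057 + 1253 = -18804)
1/(E + t(-152)) = 1/(-18804 - 152*(-272 - 152)) = 1/(-18804 - 152*(-424)) = 1/(-18804 + 64448) = 1/45644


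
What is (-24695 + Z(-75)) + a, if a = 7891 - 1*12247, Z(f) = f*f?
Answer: -23426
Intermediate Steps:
Z(f) = f²
a = -4356 (a = 7891 - 12247 = -4356)
(-24695 + Z(-75)) + a = (-24695 + (-75)²) - 4356 = (-24695 + 5625) - 4356 = -19070 - 4356 = -23426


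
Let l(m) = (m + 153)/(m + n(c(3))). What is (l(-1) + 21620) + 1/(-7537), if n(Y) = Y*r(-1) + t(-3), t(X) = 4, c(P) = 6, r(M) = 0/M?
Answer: 489995441/22611 ≈ 21671.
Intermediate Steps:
r(M) = 0
n(Y) = 4 (n(Y) = Y*0 + 4 = 0 + 4 = 4)
l(m) = (153 + m)/(4 + m) (l(m) = (m + 153)/(m + 4) = (153 + m)/(4 + m))
(l(-1) + 21620) + 1/(-7537) = ((153 - 1)/(4 - 1) + 21620) + 1/(-7537) = (152/3 + 21620) - 1/7537 = 65012/3 - 1/7537 = 489995441/22611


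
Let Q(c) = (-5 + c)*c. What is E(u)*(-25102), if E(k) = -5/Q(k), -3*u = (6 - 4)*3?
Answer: 8965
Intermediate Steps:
Q(c) = c*(-5 + c)
u = -2 (u = -(6 - 4)*3/3 = -2*3/3 = -⅓*6 = -2)
E(k) = -5/(k*(-5 + k)) (E(k) = -5*1/(k*(-5 + k)) = -5/(k*(-5 + k)))
E(u)*(-25102) = -5/(-2*(-5 - 2))*(-25102) = -5*(-½)/(-7)*(-25102) = -5*(-½)*(-⅐)*(-25102) = -5/14*(-25102) = 8965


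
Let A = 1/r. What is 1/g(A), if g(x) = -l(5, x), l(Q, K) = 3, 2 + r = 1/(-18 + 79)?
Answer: -⅓ ≈ -0.33333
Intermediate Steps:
r = -121/61 (r = -2 + 1/(-18 + 79) = -2 + 1/61 = -121/61 ≈ -1.9836)
A = -61/121 (A = 1/(-121/61) = -61/121 ≈ -0.50413)
g(x) = -3 (g(x) = -1*3 = -3)
1/g(A) = 1/(-3) = -⅓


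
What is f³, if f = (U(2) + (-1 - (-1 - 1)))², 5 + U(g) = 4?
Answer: 0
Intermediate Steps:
U(g) = -1 (U(g) = -5 + 4 = -1)
f = 0 (f = (-1 + (-1 - (-1 - 1)))² = (-1 + (-1 - 1*(-2)))² = (-1 + (-1 + 2))² = (-1 + 1)² = 0² = 0)
f³ = 0³ = 0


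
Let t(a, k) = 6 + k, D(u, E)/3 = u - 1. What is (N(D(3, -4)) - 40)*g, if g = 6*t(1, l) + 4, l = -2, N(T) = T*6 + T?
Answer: 56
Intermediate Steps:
D(u, E) = -3 + 3*u (D(u, E) = 3*(u - 1) = 3*(-1 + u) = -3 + 3*u)
N(T) = 7*T (N(T) = 6*T + T = 7*T)
g = 28 (g = 6*(6 - 2) + 4 = 6*4 + 4 = 24 + 4 = 28)
(N(D(3, -4)) - 40)*g = (7*(-3 + 3*3) - 40)*28 = (7*(-3 + 9) - 40)*28 = (7*6 - 40)*28 = (42 - 40)*28 = 2*28 = 56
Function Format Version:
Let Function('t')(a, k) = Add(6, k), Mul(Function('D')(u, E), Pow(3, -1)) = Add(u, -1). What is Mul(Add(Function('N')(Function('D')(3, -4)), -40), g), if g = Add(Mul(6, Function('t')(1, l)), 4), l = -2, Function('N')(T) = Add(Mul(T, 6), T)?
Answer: 56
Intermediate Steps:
Function('D')(u, E) = Add(-3, Mul(3, u)) (Function('D')(u, E) = Mul(3, Add(u, -1)) = Mul(3, Add(-1, u)) = Add(-3, Mul(3, u)))
Function('N')(T) = Mul(7, T) (Function('N')(T) = Add(Mul(6, T), T) = Mul(7, T))
g = 28 (g = Add(Mul(6, Add(6, -2)), 4) = Add(Mul(6, 4), 4) = Add(24, 4) = 28)
Mul(Add(Function('N')(Function('D')(3, -4)), -40), g) = Mul(Add(Mul(7, Add(-3, Mul(3, 3))), -40), 28) = Mul(Add(Mul(7, Add(-3, 9)), -40), 28) = Mul(Add(Mul(7, 6), -40), 28) = Mul(Add(42, -40), 28) = Mul(2, 28) = 56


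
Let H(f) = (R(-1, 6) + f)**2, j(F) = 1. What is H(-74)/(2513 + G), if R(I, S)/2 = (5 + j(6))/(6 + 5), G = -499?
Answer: 321602/121847 ≈ 2.6394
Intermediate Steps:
R(I, S) = 12/11 (R(I, S) = 2*((5 + 1)/(6 + 5)) = 2*(6/11) = 12/11)
H(f) = (12/11 + f)**2
H(-74)/(2513 + G) = ((12 + 11*(-74))**2/121)/(2513 - 499) = ((12 - 814)**2/121)/2014 = ((1/121)*(-802)**2)*(1/2014) = ((1/121)*643204)*(1/2014) = (643204/121)*(1/2014) = 321602/121847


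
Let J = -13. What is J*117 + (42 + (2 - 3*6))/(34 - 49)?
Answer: -22841/15 ≈ -1522.7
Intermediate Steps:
J*117 + (42 + (2 - 3*6))/(34 - 49) = -13*117 + (42 + (2 - 3*6))/(34 - 49) = -1521 + (42 + (2 - 18))/(-15) = -1521 + (42 - 16)*(-1/15) = -1521 + 26*(-1/15) = -1521 - 26/15 = -22841/15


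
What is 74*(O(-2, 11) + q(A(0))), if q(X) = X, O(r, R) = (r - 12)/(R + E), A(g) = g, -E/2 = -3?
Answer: -1036/17 ≈ -60.941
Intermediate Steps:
E = 6 (E = -2*(-3) = 6)
O(r, R) = (-12 + r)/(6 + R) (O(r, R) = (r - 12)/(R + 6) = (-12 + r)/(6 + R))
74*(O(-2, 11) + q(A(0))) = 74*((-12 - 2)/(6 + 11) + 0) = 74*(-14/17 + 0) = 74*(-14/17) = -1036/17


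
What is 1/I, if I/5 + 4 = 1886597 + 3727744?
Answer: 1/28071685 ≈ 3.5623e-8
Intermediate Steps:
I = 28071685 (I = -20 + 5*(1886597 + 3727744) = -20 + 5*5614341 = -20 + 28071705 = 28071685)
1/I = 1/28071685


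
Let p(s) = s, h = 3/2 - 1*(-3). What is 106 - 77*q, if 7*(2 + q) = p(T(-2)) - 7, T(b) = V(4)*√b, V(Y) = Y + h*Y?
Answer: 337 - 242*I*√2 ≈ 337.0 - 342.24*I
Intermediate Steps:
h = 9/2 (h = 3*(½) + 3 = 3/2 + 3 = 9/2 ≈ 4.5000)
V(Y) = 11*Y/2 (V(Y) = Y + 9*Y/2 = 11*Y/2)
T(b) = 22*√b (T(b) = ((11/2)*4)*√b = 22*√b)
q = -3 + 22*I*√2/7 (q = -2 + (22*√(-2) - 7)/7 = -2 + (22*(I*√2) - 7)/7 = -2 + (22*I*√2 - 7)/7 = -2 + (-7 + 22*I*√2)/7 = -2 + (-1 + 22*I*√2/7) = -3 + 22*I*√2/7 ≈ -3.0 + 4.4447*I)
106 - 77*q = 106 - 77*(-3 + 22*I*√2/7) = 106 + (231 - 242*I*√2) = 337 - 242*I*√2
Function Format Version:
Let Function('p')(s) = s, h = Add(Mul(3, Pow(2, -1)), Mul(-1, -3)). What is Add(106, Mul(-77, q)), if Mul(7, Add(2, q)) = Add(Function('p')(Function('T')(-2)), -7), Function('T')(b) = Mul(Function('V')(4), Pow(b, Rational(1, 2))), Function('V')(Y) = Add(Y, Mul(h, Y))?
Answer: Add(337, Mul(-242, I, Pow(2, Rational(1, 2)))) ≈ Add(337.00, Mul(-342.24, I))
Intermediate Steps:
h = Rational(9, 2) (h = Add(Mul(3, Rational(1, 2)), 3) = Add(Rational(3, 2), 3) = Rational(9, 2) ≈ 4.5000)
Function('V')(Y) = Mul(Rational(11, 2), Y) (Function('V')(Y) = Add(Y, Mul(Rational(9, 2), Y)) = Mul(Rational(11, 2), Y))
Function('T')(b) = Mul(22, Pow(b, Rational(1, 2))) (Function('T')(b) = Mul(Mul(Rational(11, 2), 4), Pow(b, Rational(1, 2))) = Mul(22, Pow(b, Rational(1, 2))))
q = Add(-3, Mul(Rational(22, 7), I, Pow(2, Rational(1, 2)))) (q = Add(-2, Mul(Rational(1, 7), Add(Mul(22, Pow(-2, Rational(1, 2))), -7))) = Add(-2, Mul(Rational(1, 7), Add(Mul(22, Mul(I, Pow(2, Rational(1, 2)))), -7))) = Add(-2, Mul(Rational(1, 7), Add(Mul(22, I, Pow(2, Rational(1, 2))), -7))) = Add(-2, Mul(Rational(1, 7), Add(-7, Mul(22, I, Pow(2, Rational(1, 2)))))) = Add(-2, Add(-1, Mul(Rational(22, 7), I, Pow(2, Rational(1, 2))))) = Add(-3, Mul(Rational(22, 7), I, Pow(2, Rational(1, 2)))) ≈ Add(-3.0000, Mul(4.4447, I)))
Add(106, Mul(-77, q)) = Add(106, Mul(-77, Add(-3, Mul(Rational(22, 7), I, Pow(2, Rational(1, 2)))))) = Add(106, Add(231, Mul(-242, I, Pow(2, Rational(1, 2))))) = Add(337, Mul(-242, I, Pow(2, Rational(1, 2))))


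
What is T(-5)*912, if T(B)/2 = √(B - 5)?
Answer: 1824*I*√10 ≈ 5768.0*I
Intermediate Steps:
T(B) = 2*√(-5 + B) (T(B) = 2*√(B - 5) = 2*√(-5 + B))
T(-5)*912 = (2*√(-5 - 5))*912 = (2*√(-10))*912 = (2*(I*√10))*912 = (2*I*√10)*912 = 1824*I*√10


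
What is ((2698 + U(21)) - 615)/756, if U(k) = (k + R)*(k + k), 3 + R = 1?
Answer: 2881/756 ≈ 3.8108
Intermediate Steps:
R = -2 (R = -3 + 1 = -2)
U(k) = 2*k*(-2 + k) (U(k) = (k - 2)*(k + k) = (-2 + k)*(2*k) = 2*k*(-2 + k))
((2698 + U(21)) - 615)/756 = ((2698 + 2*21*(-2 + 21)) - 615)/756 = ((2698 + 2*21*19) - 615)*(1/756) = ((2698 + 798) - 615)*(1/756) = (3496 - 615)*(1/756) = 2881*(1/756) = 2881/756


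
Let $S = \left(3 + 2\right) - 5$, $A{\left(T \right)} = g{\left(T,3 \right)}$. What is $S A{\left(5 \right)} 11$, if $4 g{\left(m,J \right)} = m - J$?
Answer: $0$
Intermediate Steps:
$g{\left(m,J \right)} = - \frac{J}{4} + \frac{m}{4}$ ($g{\left(m,J \right)} = \frac{m - J}{4} = - \frac{J}{4} + \frac{m}{4}$)
$A{\left(T \right)} = - \frac{3}{4} + \frac{T}{4}$ ($A{\left(T \right)} = \left(- \frac{1}{4}\right) 3 + \frac{T}{4} = - \frac{3}{4} + \frac{T}{4}$)
$S = 0$ ($S = 5 - 5 = 0$)
$S A{\left(5 \right)} 11 = 0 \left(- \frac{3}{4} + \frac{1}{4} \cdot 5\right) 11 = 0 \left(- \frac{3}{4} + \frac{5}{4}\right) 11 = 0 \cdot \frac{1}{2} \cdot 11 = 0 \cdot 11 = 0$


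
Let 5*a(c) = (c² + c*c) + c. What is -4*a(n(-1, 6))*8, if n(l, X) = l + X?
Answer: -352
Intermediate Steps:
n(l, X) = X + l
a(c) = c/5 + 2*c²/5 (a(c) = ((c² + c*c) + c)/5 = ((c² + c²) + c)/5 = (2*c² + c)/5 = (c + 2*c²)/5 = c/5 + 2*c²/5)
-4*a(n(-1, 6))*8 = -4*(6 - 1)*(1 + 2*(6 - 1))/5*8 = -4*5*(1 + 2*5)/5*8 = -4*5*(1 + 10)/5*8 = -4*5*11/5*8 = -4*11*8 = -44*8 = -352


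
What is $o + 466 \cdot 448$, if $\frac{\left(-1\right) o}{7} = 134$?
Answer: $207830$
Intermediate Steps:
$o = -938$ ($o = \left(-7\right) 134 = -938$)
$o + 466 \cdot 448 = -938 + 466 \cdot 448 = -938 + 208768 = 207830$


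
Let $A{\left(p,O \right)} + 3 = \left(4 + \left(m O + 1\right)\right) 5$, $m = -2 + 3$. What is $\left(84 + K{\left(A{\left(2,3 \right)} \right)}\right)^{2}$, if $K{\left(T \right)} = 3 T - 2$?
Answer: $37249$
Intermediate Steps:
$m = 1$
$A{\left(p,O \right)} = 22 + 5 O$ ($A{\left(p,O \right)} = -3 + \left(4 + \left(1 O + 1\right)\right) 5 = -3 + \left(4 + \left(O + 1\right)\right) 5 = -3 + \left(4 + \left(1 + O\right)\right) 5 = -3 + \left(5 + O\right) 5 = -3 + \left(25 + 5 O\right) = 22 + 5 O$)
$K{\left(T \right)} = -2 + 3 T$
$\left(84 + K{\left(A{\left(2,3 \right)} \right)}\right)^{2} = \left(84 - \left(2 - 3 \left(22 + 5 \cdot 3\right)\right)\right)^{2} = \left(84 - \left(2 - 3 \left(22 + 15\right)\right)\right)^{2} = \left(84 + \left(-2 + 3 \cdot 37\right)\right)^{2} = \left(84 + \left(-2 + 111\right)\right)^{2} = \left(84 + 109\right)^{2} = 193^{2} = 37249$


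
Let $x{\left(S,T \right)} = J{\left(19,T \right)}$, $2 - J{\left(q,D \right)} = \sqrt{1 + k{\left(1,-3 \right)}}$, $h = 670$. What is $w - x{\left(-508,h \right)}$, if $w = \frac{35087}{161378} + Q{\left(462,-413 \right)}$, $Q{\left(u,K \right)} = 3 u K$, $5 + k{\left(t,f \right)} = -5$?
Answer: $- \frac{92375959673}{161378} + 3 i \approx -5.7242 \cdot 10^{5} + 3.0 i$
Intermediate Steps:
$k{\left(t,f \right)} = -10$ ($k{\left(t,f \right)} = -5 - 5 = -10$)
$Q{\left(u,K \right)} = 3 K u$
$J{\left(q,D \right)} = 2 - 3 i$ ($J{\left(q,D \right)} = 2 - \sqrt{1 - 10} = 2 - \sqrt{-9} = 2 - 3 i$)
$x{\left(S,T \right)} = 2 - 3 i$
$w = - \frac{92375636917}{161378}$ ($w = \frac{35087}{161378} + 3 \left(-413\right) 462 = 35087 \cdot \frac{1}{161378} - 572418 = \frac{35087}{161378} - 572418 = - \frac{92375636917}{161378} \approx -5.7242 \cdot 10^{5}$)
$w - x{\left(-508,h \right)} = - \frac{92375636917}{161378} - \left(2 - 3 i\right) = - \frac{92375959673}{161378} + 3 i$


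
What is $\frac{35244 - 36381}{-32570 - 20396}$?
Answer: $\frac{1137}{52966} \approx 0.021467$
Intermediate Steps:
$\frac{35244 - 36381}{-32570 - 20396} = - \frac{1137}{-52966} = \left(-1137\right) \left(- \frac{1}{52966}\right) = \frac{1137}{52966}$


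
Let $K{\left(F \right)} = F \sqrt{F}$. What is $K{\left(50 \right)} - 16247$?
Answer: $-16247 + 250 \sqrt{2} \approx -15893.0$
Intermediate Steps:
$K{\left(F \right)} = F^{\frac{3}{2}}$
$K{\left(50 \right)} - 16247 = 50^{\frac{3}{2}} - 16247 = 250 \sqrt{2} - 16247 = -16247 + 250 \sqrt{2}$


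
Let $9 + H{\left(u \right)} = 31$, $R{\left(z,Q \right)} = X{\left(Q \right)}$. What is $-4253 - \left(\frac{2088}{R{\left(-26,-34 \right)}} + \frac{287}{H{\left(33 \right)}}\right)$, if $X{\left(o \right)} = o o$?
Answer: $- \frac{27135001}{6358} \approx -4267.9$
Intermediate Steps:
$X{\left(o \right)} = o^{2}$
$R{\left(z,Q \right)} = Q^{2}$
$H{\left(u \right)} = 22$ ($H{\left(u \right)} = -9 + 31 = 22$)
$-4253 - \left(\frac{2088}{R{\left(-26,-34 \right)}} + \frac{287}{H{\left(33 \right)}}\right) = -4253 - \left(\frac{2088}{\left(-34\right)^{2}} + \frac{287}{22}\right) = -4253 - \left(\frac{2088}{1156} + 287 \cdot \frac{1}{22}\right) = -4253 - \left(2088 \cdot \frac{1}{1156} + \frac{287}{22}\right) = -4253 - \left(\frac{522}{289} + \frac{287}{22}\right) = -4253 - \frac{94427}{6358} = - \frac{27135001}{6358}$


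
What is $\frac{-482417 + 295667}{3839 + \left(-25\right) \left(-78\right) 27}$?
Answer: $- \frac{186750}{56489} \approx -3.306$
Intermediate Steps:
$\frac{-482417 + 295667}{3839 + \left(-25\right) \left(-78\right) 27} = - \frac{186750}{3839 + 1950 \cdot 27} = - \frac{186750}{3839 + 52650} = - \frac{186750}{56489}$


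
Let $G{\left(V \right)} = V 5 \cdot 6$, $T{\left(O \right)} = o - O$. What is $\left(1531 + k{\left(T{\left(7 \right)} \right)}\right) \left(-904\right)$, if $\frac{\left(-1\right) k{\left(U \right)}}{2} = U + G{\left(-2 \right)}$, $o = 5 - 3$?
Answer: $-1501544$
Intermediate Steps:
$o = 2$ ($o = 5 - 3 = 2$)
$T{\left(O \right)} = 2 - O$
$G{\left(V \right)} = 30 V$ ($G{\left(V \right)} = 5 V 6 = 30 V$)
$k{\left(U \right)} = 120 - 2 U$ ($k{\left(U \right)} = - 2 \left(U + 30 \left(-2\right)\right) = - 2 \left(U - 60\right) = - 2 \left(-60 + U\right) = 120 - 2 U$)
$\left(1531 + k{\left(T{\left(7 \right)} \right)}\right) \left(-904\right) = \left(1531 + \left(120 - 2 \left(2 - 7\right)\right)\right) \left(-904\right) = \left(1531 + \left(120 - -10\right)\right) \left(-904\right) = \left(1531 + \left(120 + 10\right)\right) \left(-904\right) = \left(1531 + 130\right) \left(-904\right) = 1661 \left(-904\right) = -1501544$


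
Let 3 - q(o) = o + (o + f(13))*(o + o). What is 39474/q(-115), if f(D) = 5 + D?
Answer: -19737/11096 ≈ -1.7787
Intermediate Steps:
q(o) = 3 - o - 2*o*(18 + o) (q(o) = 3 - (o + (o + (5 + 13))*(o + o)) = 3 - (o + (o + 18)*(2*o)) = 3 - (o + (18 + o)*(2*o)) = 3 - (o + 2*o*(18 + o)) = 3 + (-o - 2*o*(18 + o)) = 3 - o - 2*o*(18 + o))
39474/q(-115) = 39474/(3 - 37*(-115) - 2*(-115)²) = 39474/(3 + 4255 - 2*13225) = 39474/(3 + 4255 - 26450) = 39474/(-22192) = 39474*(-1/22192) = -19737/11096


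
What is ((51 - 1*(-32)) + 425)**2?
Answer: 258064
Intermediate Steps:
((51 - 1*(-32)) + 425)**2 = ((51 + 32) + 425)**2 = (83 + 425)**2 = 508**2 = 258064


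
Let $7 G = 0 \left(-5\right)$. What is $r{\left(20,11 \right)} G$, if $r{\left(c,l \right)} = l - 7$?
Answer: $0$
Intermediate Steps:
$G = 0$ ($G = \frac{0 \left(-5\right)}{7} = \frac{1}{7} \cdot 0 = 0$)
$r{\left(c,l \right)} = -7 + l$
$r{\left(20,11 \right)} G = \left(-7 + 11\right) 0 = 4 \cdot 0 = 0$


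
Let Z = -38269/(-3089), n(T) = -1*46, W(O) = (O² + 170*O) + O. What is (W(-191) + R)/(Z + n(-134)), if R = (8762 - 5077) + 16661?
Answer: -74648774/103825 ≈ -718.99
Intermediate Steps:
R = 20346 (R = 3685 + 16661 = 20346)
W(O) = O² + 171*O
n(T) = -46
Z = 38269/3089 (Z = -38269*(-1/3089) = 38269/3089 ≈ 12.389)
(W(-191) + R)/(Z + n(-134)) = (-191*(171 - 191) + 20346)/(38269/3089 - 46) = (-191*(-20) + 20346)/(-103825/3089) = (3820 + 20346)*(-3089/103825) = 24166*(-3089/103825) = -74648774/103825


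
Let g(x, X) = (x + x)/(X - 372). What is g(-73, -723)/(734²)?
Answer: 1/4040670 ≈ 2.4748e-7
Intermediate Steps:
g(x, X) = 2*x/(-372 + X) (g(x, X) = (2*x)/(-372 + X) = 2*x/(-372 + X))
g(-73, -723)/(734²) = (2*(-73)/(-372 - 723))/(734²) = (2*(-73)/(-1095))/538756 = (2*(-73)*(-1/1095))*(1/538756) = (2/15)*(1/538756) = 1/4040670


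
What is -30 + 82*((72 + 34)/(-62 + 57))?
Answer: -8842/5 ≈ -1768.4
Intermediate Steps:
-30 + 82*((72 + 34)/(-62 + 57)) = -30 + 82*(106/(-5)) = -30 + 82*(106*(-⅕)) = -30 + 82*(-106/5) = -30 - 8692/5 = -8842/5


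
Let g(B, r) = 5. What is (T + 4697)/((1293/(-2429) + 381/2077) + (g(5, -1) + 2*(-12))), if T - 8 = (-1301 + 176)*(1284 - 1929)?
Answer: -3684538950890/97615739 ≈ -37745.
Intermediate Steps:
T = 725633 (T = 8 + (-1301 + 176)*(1284 - 1929) = 8 - 1125*(-645) = 8 + 725625 = 725633)
(T + 4697)/((1293/(-2429) + 381/2077) + (g(5, -1) + 2*(-12))) = (725633 + 4697)/((1293/(-2429) + 381/2077) + (5 + 2*(-12))) = 730330/((1293*(-1/2429) + 381*(1/2077)) + (5 - 24)) = 730330/((-1293/2429 + 381/2077) - 19) = 730330/(-1760112/5045033 - 19) = 730330/(-97615739/5045033) = 730330*(-5045033/97615739) = -3684538950890/97615739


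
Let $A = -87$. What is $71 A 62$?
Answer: $-382974$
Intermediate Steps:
$71 A 62 = 71 \left(-87\right) 62 = \left(-6177\right) 62 = -382974$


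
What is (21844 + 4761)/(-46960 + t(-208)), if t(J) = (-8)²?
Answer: -26605/46896 ≈ -0.56732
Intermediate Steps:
t(J) = 64
(21844 + 4761)/(-46960 + t(-208)) = (21844 + 4761)/(-46960 + 64) = 26605/(-46896) = 26605*(-1/46896) = -26605/46896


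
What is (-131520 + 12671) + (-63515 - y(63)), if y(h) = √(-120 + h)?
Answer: -182364 - I*√57 ≈ -1.8236e+5 - 7.5498*I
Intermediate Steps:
(-131520 + 12671) + (-63515 - y(63)) = (-131520 + 12671) + (-63515 - √(-120 + 63)) = -118849 + (-63515 - √(-57)) = -118849 + (-63515 - I*√57) = -182364 - I*√57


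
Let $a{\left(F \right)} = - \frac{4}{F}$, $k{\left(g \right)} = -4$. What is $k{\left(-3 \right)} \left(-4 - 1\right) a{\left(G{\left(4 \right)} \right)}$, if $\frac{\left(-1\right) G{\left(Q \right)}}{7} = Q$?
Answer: $\frac{20}{7} \approx 2.8571$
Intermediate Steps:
$G{\left(Q \right)} = - 7 Q$
$k{\left(-3 \right)} \left(-4 - 1\right) a{\left(G{\left(4 \right)} \right)} = - 4 \left(-4 - 1\right) \left(- \frac{4}{\left(-7\right) 4}\right) = - 4 \left(-4 - 1\right) \left(- \frac{4}{-28}\right) = \left(-4\right) \left(-5\right) \left(\left(-4\right) \left(- \frac{1}{28}\right)\right) = 20 \cdot \frac{1}{7} = \frac{20}{7}$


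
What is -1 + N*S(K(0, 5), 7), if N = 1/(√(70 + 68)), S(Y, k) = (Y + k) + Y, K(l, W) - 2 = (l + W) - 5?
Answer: -1 + 11*√138/138 ≈ -0.063618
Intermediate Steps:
K(l, W) = -3 + W + l (K(l, W) = 2 + ((l + W) - 5) = 2 + ((W + l) - 5) = 2 + (-5 + W + l) = -3 + W + l)
S(Y, k) = k + 2*Y
N = √138/138 (N = 1/(√138) = √138/138 ≈ 0.085126)
-1 + N*S(K(0, 5), 7) = -1 + (√138/138)*(7 + 2*(-3 + 5 + 0)) = -1 + (√138/138)*(7 + 2*2) = -1 + (√138/138)*(7 + 4) = -1 + (√138/138)*11 = -1 + 11*√138/138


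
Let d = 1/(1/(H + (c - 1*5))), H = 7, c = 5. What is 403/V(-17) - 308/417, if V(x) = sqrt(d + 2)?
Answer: 55709/417 ≈ 133.59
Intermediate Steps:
d = 7 (d = 1/(1/(7 + (5 - 1*5))) = 1/(1/(7 + (5 - 5))) = 1/(1/(7 + 0)) = 1/(1/7) = 7)
V(x) = 3 (V(x) = sqrt(7 + 2) = sqrt(9) = 3)
403/V(-17) - 308/417 = 403/3 - 308/417 = 55709/417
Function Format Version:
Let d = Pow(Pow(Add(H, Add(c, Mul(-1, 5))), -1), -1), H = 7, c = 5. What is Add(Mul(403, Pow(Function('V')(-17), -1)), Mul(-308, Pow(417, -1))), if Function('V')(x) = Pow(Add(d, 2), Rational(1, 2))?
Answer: Rational(55709, 417) ≈ 133.59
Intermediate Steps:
d = 7 (d = Pow(Pow(Add(7, Add(5, Mul(-1, 5))), -1), -1) = Pow(Pow(Add(7, Add(5, -5)), -1), -1) = Pow(Pow(Add(7, 0), -1), -1) = Pow(Pow(7, -1), -1) = Pow(Rational(1, 7), -1) = 7)
Function('V')(x) = 3 (Function('V')(x) = Pow(Add(7, 2), Rational(1, 2)) = Pow(9, Rational(1, 2)) = 3)
Add(Mul(403, Pow(Function('V')(-17), -1)), Mul(-308, Pow(417, -1))) = Add(Mul(403, Pow(3, -1)), Mul(-308, Pow(417, -1))) = Add(Mul(403, Rational(1, 3)), Mul(-308, Rational(1, 417))) = Add(Rational(403, 3), Rational(-308, 417)) = Rational(55709, 417)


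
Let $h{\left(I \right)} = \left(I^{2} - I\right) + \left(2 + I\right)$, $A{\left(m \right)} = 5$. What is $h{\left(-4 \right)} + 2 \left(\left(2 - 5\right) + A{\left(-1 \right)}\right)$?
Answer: $22$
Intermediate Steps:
$h{\left(I \right)} = 2 + I^{2}$
$h{\left(-4 \right)} + 2 \left(\left(2 - 5\right) + A{\left(-1 \right)}\right) = \left(2 + \left(-4\right)^{2}\right) + 2 \left(\left(2 - 5\right) + 5\right) = \left(2 + 16\right) + 2 \left(-3 + 5\right) = 18 + 2 \cdot 2 = 18 + 4 = 22$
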